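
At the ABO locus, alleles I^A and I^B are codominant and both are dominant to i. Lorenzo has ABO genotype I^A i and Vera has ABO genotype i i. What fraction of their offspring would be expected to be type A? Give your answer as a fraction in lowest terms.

ABO cross I^A i × i i → offspring phenotypes: 1/2 O, 1/2 A.
So P(type A) = 1/2.

1/2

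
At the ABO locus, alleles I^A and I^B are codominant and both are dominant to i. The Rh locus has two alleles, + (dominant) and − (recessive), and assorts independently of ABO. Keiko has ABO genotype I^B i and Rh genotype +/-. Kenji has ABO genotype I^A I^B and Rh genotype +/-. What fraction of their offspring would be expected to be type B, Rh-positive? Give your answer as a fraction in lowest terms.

3/8

ABO cross I^B i × I^A I^B → offspring phenotypes: 1/4 A, 1/2 B, 1/4 AB.
Rh cross +/- × +/- → 3/4 Rh+, 1/4 Rh-.
Independent loci: P(type B, Rh-positive) = 1/2 × 3/4 = 3/8.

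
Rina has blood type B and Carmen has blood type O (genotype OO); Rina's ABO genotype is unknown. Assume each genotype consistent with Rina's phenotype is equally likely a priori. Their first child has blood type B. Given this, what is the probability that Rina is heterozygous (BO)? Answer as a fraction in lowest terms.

Possible genotypes: Rina ∈ {BB, BO}; Carmen ∈ {OO}.
Weight each parental genotype pair by prior × P(type-B child):
  BB × OO: posterior weight 2/3.
  BO × OO: posterior weight 1/3.
Sum the posterior weight over pairs where Rina is BO: 1/3.

1/3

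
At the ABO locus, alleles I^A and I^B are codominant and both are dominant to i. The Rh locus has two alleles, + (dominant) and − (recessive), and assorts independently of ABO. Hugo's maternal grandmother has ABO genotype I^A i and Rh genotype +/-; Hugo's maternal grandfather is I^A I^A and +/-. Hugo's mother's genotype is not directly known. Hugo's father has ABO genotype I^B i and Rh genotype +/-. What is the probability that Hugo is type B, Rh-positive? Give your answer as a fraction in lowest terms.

Hugo's mother's ABO genotype from I^A i × I^A I^A: 1/2 I^A I^A, 1/2 I^A i.
Crossing each possibility with the father I^B i and summing P(type B): 1/2·0 + 1/2·1/4 = 1/8.
Similarly for Rh via the mother's Rh distribution: P(Rh+) = 3/4.
Independent loci: 1/8 × 3/4 = 3/32.

3/32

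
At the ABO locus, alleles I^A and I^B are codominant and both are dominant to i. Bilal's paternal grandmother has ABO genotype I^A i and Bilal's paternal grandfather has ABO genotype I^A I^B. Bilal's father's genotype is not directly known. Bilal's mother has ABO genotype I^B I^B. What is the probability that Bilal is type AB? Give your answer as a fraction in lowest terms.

Bilal's father's ABO genotype from I^A i × I^A I^B: 1/4 I^A I^A, 1/4 I^A I^B, 1/4 I^A i, 1/4 I^B i.
Crossing each possibility with the mother I^B I^B and summing P(type AB): 1/4·1 + 1/4·1/2 + 1/4·1/2 + 1/4·0 = 1/2.

1/2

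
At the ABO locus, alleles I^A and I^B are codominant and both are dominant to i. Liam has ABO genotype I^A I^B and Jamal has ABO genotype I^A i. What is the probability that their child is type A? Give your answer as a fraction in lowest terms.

1/2

ABO cross I^A I^B × I^A i → offspring phenotypes: 1/2 A, 1/4 B, 1/4 AB.
So P(type A) = 1/2.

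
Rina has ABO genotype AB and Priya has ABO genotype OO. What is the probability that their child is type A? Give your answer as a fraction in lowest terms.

1/2

ABO cross AB × OO → offspring phenotypes: 1/2 A, 1/2 B.
So P(type A) = 1/2.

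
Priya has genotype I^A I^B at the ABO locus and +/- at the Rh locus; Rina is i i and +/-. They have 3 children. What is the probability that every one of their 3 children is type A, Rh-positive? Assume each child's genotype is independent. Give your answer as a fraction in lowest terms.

ABO cross I^A I^B × i i → 1/2 A, 1/2 B.
Rh cross +/- × +/- → 3/4 Rh+, 1/4 Rh-; so P(type A, Rh-positive) = 1/2 × 3/4 = 3/8 per child.
All 3 independent: (3/8)^3 = 27/512.

27/512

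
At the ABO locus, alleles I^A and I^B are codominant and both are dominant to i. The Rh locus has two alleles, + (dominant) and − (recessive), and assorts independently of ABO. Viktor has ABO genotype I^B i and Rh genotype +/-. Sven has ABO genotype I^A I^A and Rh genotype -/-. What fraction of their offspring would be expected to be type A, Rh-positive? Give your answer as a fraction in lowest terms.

1/4

ABO cross I^B i × I^A I^A → offspring phenotypes: 1/2 A, 1/2 AB.
Rh cross +/- × -/- → 1/2 Rh+, 1/2 Rh-.
Independent loci: P(type A, Rh-positive) = 1/2 × 1/2 = 1/4.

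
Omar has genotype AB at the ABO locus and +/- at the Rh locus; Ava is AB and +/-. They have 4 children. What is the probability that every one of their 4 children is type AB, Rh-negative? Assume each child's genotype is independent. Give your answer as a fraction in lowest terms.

1/4096

ABO cross AB × AB → 1/4 A, 1/4 B, 1/2 AB.
Rh cross +/- × +/- → 3/4 Rh+, 1/4 Rh-; so P(type AB, Rh-negative) = 1/2 × 1/4 = 1/8 per child.
All 4 independent: (1/8)^4 = 1/4096.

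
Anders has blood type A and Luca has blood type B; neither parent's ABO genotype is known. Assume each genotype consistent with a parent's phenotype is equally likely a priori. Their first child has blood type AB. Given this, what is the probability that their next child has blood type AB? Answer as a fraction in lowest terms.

Possible genotypes: Anders ∈ {AA, AO}; Luca ∈ {BB, BO}.
Weight each parental genotype pair by prior × P(type-AB child):
  AA × BB: posterior weight 4/9; P(next child type AB) = 1.
  AA × BO: posterior weight 2/9; P(next child type AB) = 1/2.
  AO × BB: posterior weight 2/9; P(next child type AB) = 1/2.
  AO × BO: posterior weight 1/9; P(next child type AB) = 1/4.
Weighted sum = 25/36.

25/36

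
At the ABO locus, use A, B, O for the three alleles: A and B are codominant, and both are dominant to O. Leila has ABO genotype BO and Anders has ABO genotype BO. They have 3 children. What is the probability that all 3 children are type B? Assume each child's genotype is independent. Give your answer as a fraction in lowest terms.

27/64

ABO cross BO × BO → 1/4 O, 3/4 B.
So P(type B) = 3/4 per child.
All 3 independent: (3/4)^3 = 27/64.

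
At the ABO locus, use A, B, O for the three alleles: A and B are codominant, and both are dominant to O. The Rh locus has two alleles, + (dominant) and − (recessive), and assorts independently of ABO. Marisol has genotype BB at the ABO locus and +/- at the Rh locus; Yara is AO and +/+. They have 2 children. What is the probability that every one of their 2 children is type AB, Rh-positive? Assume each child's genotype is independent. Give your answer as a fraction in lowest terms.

ABO cross BB × AO → 1/2 B, 1/2 AB.
Rh cross +/- × +/+ → 1 Rh+; so P(type AB, Rh-positive) = 1/2 × 1 = 1/2 per child.
All 2 independent: (1/2)^2 = 1/4.

1/4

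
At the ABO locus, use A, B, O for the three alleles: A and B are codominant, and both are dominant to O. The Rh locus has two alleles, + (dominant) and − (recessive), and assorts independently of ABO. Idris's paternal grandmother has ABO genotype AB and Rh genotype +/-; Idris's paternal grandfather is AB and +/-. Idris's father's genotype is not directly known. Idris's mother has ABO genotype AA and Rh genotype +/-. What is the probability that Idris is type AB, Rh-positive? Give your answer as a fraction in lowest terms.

3/8

Idris's father's ABO genotype from AB × AB: 1/4 AA, 1/2 AB, 1/4 BB.
Crossing each possibility with the mother AA and summing P(type AB): 1/4·0 + 1/2·1/2 + 1/4·1 = 1/2.
Similarly for Rh via the father's Rh distribution: P(Rh+) = 3/4.
Independent loci: 1/2 × 3/4 = 3/8.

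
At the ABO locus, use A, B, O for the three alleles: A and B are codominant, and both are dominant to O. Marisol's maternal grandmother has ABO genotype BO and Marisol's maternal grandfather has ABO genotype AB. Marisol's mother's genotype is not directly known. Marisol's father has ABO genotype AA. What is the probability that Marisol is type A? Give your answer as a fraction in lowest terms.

Marisol's mother's ABO genotype from BO × AB: 1/4 AB, 1/4 AO, 1/4 BB, 1/4 BO.
Crossing each possibility with the father AA and summing P(type A): 1/4·1/2 + 1/4·1 + 1/4·0 + 1/4·1/2 = 1/2.

1/2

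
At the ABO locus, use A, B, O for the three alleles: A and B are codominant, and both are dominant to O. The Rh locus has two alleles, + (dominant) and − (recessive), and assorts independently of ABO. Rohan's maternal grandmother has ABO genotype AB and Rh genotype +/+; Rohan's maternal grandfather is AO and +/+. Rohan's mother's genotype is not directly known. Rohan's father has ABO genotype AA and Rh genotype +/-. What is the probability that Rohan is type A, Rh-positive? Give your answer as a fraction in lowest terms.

Rohan's mother's ABO genotype from AB × AO: 1/4 AA, 1/4 AB, 1/4 AO, 1/4 BO.
Crossing each possibility with the father AA and summing P(type A): 1/4·1 + 1/4·1/2 + 1/4·1 + 1/4·1/2 = 3/4.
Similarly for Rh via the mother's Rh distribution: P(Rh+) = 1.
Independent loci: 3/4 × 1 = 3/4.

3/4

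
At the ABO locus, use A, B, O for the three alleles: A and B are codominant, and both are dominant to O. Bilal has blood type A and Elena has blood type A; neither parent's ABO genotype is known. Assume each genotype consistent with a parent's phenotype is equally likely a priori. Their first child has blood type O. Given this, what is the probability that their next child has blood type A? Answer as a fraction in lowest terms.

Possible genotypes: Bilal ∈ {AA, AO}; Elena ∈ {AA, AO}.
Weight each parental genotype pair by prior × P(type-O child):
  AO × AO: posterior weight 1; P(next child type A) = 3/4.
Weighted sum = 3/4.

3/4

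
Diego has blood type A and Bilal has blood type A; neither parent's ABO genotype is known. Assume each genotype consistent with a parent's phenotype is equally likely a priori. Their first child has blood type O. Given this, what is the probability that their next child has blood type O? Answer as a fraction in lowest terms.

1/4

Possible genotypes: Diego ∈ {AA, AO}; Bilal ∈ {AA, AO}.
Weight each parental genotype pair by prior × P(type-O child):
  AO × AO: posterior weight 1; P(next child type O) = 1/4.
Weighted sum = 1/4.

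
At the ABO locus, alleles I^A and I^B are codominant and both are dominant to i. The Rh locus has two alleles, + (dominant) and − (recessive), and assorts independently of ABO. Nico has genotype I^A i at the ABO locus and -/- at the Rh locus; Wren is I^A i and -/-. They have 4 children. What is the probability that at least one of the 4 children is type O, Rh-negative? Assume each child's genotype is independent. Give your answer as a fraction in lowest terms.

ABO cross I^A i × I^A i → 1/4 O, 3/4 A.
Rh cross -/- × -/- → 1 Rh-; so P(type O, Rh-negative) = 1/4 × 1 = 1/4 per child.
P(none) = (3/4)^4 = 81/256; P(at least one) = 1 − 81/256 = 175/256.

175/256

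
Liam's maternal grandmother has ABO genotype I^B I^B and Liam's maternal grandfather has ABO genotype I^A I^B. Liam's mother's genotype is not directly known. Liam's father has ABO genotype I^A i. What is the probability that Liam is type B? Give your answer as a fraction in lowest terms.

Liam's mother's ABO genotype from I^B I^B × I^A I^B: 1/2 I^A I^B, 1/2 I^B I^B.
Crossing each possibility with the father I^A i and summing P(type B): 1/2·1/4 + 1/2·1/2 = 3/8.

3/8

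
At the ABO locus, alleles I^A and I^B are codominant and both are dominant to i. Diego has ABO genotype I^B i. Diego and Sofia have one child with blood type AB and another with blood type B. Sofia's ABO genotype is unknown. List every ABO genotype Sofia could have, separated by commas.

For each candidate genotype of Sofia, check whether crossing it with I^B i can produce every observed child phenotype.
  I^A I^A → possible child types {A, AB} ✗
  I^A I^B → possible child types {A, B, AB} ✓
  I^A i → possible child types {O, A, B, AB} ✓
  I^B I^B → possible child types {B} ✗
  I^B i → possible child types {O, B} ✗
  i i → possible child types {O, B} ✗

I^A I^B, I^A i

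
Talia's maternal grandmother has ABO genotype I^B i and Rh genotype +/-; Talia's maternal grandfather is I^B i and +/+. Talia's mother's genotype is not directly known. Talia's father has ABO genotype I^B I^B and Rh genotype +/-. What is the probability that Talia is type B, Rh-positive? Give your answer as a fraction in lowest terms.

Talia's mother's ABO genotype from I^B i × I^B i: 1/4 I^B I^B, 1/2 I^B i, 1/4 i i.
Crossing each possibility with the father I^B I^B and summing P(type B): 1/4·1 + 1/2·1 + 1/4·1 = 1.
Similarly for Rh via the mother's Rh distribution: P(Rh+) = 7/8.
Independent loci: 1 × 7/8 = 7/8.

7/8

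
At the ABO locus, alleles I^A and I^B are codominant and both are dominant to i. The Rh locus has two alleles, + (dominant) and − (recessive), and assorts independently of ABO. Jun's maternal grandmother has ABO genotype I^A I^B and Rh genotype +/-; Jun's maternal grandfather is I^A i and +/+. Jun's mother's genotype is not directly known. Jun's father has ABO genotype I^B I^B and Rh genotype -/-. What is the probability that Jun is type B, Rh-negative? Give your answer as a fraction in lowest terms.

1/8

Jun's mother's ABO genotype from I^A I^B × I^A i: 1/4 I^A I^A, 1/4 I^A I^B, 1/4 I^A i, 1/4 I^B i.
Crossing each possibility with the father I^B I^B and summing P(type B): 1/4·0 + 1/4·1/2 + 1/4·1/2 + 1/4·1 = 1/2.
Similarly for Rh via the mother's Rh distribution: P(Rh-) = 1/4.
Independent loci: 1/2 × 1/4 = 1/8.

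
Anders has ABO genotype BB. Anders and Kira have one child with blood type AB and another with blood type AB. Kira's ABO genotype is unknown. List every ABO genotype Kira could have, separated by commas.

For each candidate genotype of Kira, check whether crossing it with BB can produce every observed child phenotype.
  AA → possible child types {AB} ✓
  AB → possible child types {B, AB} ✓
  AO → possible child types {B, AB} ✓
  BB → possible child types {B} ✗
  BO → possible child types {B} ✗
  OO → possible child types {B} ✗

AA, AB, AO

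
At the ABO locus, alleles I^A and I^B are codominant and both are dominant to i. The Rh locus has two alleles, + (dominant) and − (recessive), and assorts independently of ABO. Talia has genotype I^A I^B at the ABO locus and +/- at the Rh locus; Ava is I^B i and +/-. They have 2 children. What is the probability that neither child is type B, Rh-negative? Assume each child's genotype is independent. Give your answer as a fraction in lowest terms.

ABO cross I^A I^B × I^B i → 1/4 A, 1/2 B, 1/4 AB.
Rh cross +/- × +/- → 3/4 Rh+, 1/4 Rh-; so P(type B, Rh-negative) = 1/2 × 1/4 = 1/8 per child.
P(not type B, Rh-negative) = 7/8 for one child; (7/8)^2 = 49/64.

49/64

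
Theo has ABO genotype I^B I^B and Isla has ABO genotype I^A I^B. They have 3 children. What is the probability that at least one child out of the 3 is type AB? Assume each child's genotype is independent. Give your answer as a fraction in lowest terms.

ABO cross I^B I^B × I^A I^B → 1/2 B, 1/2 AB.
So P(type AB) = 1/2 per child.
P(none) = (1/2)^3 = 1/8; P(at least one) = 1 − 1/8 = 7/8.

7/8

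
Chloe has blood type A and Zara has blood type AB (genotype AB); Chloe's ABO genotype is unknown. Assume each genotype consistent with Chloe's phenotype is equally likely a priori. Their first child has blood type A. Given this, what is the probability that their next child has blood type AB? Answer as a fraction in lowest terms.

3/8

Possible genotypes: Chloe ∈ {AA, AO}; Zara ∈ {AB}.
Weight each parental genotype pair by prior × P(type-A child):
  AA × AB: posterior weight 1/2; P(next child type AB) = 1/2.
  AO × AB: posterior weight 1/2; P(next child type AB) = 1/4.
Weighted sum = 3/8.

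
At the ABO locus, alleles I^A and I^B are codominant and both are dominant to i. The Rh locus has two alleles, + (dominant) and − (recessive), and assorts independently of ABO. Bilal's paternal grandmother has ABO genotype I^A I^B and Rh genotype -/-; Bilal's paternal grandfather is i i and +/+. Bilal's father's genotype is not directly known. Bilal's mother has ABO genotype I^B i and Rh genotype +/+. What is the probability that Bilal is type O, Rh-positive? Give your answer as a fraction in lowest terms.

Bilal's father's ABO genotype from I^A I^B × i i: 1/2 I^A i, 1/2 I^B i.
Crossing each possibility with the mother I^B i and summing P(type O): 1/2·1/4 + 1/2·1/4 = 1/4.
Similarly for Rh via the father's Rh distribution: P(Rh+) = 1.
Independent loci: 1/4 × 1 = 1/4.

1/4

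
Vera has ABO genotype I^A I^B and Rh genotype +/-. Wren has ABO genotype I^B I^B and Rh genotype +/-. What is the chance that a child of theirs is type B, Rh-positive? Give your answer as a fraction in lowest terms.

3/8

ABO cross I^A I^B × I^B I^B → offspring phenotypes: 1/2 B, 1/2 AB.
Rh cross +/- × +/- → 3/4 Rh+, 1/4 Rh-.
Independent loci: P(type B, Rh-positive) = 1/2 × 3/4 = 3/8.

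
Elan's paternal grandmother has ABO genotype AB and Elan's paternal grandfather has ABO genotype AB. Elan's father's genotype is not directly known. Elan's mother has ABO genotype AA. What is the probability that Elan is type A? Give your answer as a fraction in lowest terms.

1/2

Elan's father's ABO genotype from AB × AB: 1/4 AA, 1/2 AB, 1/4 BB.
Crossing each possibility with the mother AA and summing P(type A): 1/4·1 + 1/2·1/2 + 1/4·0 = 1/2.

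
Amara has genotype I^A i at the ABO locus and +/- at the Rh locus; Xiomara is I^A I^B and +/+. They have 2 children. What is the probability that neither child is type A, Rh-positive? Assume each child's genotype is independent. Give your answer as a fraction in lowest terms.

1/4

ABO cross I^A i × I^A I^B → 1/2 A, 1/4 B, 1/4 AB.
Rh cross +/- × +/+ → 1 Rh+; so P(type A, Rh-positive) = 1/2 × 1 = 1/2 per child.
P(not type A, Rh-positive) = 1/2 for one child; (1/2)^2 = 1/4.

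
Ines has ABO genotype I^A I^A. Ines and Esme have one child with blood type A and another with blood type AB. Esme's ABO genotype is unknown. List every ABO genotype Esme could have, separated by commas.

I^A I^B, I^B i

For each candidate genotype of Esme, check whether crossing it with I^A I^A can produce every observed child phenotype.
  I^A I^A → possible child types {A} ✗
  I^A I^B → possible child types {A, AB} ✓
  I^A i → possible child types {A} ✗
  I^B I^B → possible child types {AB} ✗
  I^B i → possible child types {A, AB} ✓
  i i → possible child types {A} ✗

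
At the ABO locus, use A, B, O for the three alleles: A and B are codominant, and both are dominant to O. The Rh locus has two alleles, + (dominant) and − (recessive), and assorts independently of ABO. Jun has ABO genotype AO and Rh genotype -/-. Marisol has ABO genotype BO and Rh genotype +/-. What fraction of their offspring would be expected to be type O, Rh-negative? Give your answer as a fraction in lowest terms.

ABO cross AO × BO → offspring phenotypes: 1/4 O, 1/4 A, 1/4 B, 1/4 AB.
Rh cross -/- × +/- → 1/2 Rh+, 1/2 Rh-.
Independent loci: P(type O, Rh-negative) = 1/4 × 1/2 = 1/8.

1/8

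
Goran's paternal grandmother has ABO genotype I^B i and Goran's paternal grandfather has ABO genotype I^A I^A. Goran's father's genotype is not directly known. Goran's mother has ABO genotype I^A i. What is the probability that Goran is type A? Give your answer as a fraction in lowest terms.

Goran's father's ABO genotype from I^B i × I^A I^A: 1/2 I^A I^B, 1/2 I^A i.
Crossing each possibility with the mother I^A i and summing P(type A): 1/2·1/2 + 1/2·3/4 = 5/8.

5/8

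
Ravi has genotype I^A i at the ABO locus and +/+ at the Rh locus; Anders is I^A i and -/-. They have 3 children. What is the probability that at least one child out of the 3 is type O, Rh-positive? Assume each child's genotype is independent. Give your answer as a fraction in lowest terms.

37/64

ABO cross I^A i × I^A i → 1/4 O, 3/4 A.
Rh cross +/+ × -/- → 1 Rh+; so P(type O, Rh-positive) = 1/4 × 1 = 1/4 per child.
P(none) = (3/4)^3 = 27/64; P(at least one) = 1 − 27/64 = 37/64.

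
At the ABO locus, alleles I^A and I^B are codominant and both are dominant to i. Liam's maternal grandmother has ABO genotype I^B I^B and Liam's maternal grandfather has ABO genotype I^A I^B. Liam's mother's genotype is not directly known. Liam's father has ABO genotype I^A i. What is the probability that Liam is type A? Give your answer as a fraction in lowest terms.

Liam's mother's ABO genotype from I^B I^B × I^A I^B: 1/2 I^A I^B, 1/2 I^B I^B.
Crossing each possibility with the father I^A i and summing P(type A): 1/2·1/2 + 1/2·0 = 1/4.

1/4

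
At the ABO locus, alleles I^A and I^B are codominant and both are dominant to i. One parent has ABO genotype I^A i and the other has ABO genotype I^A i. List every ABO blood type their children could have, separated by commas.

Gametes from I^A i × I^A i give offspring ABO genotypes I^A I^A, I^A i, i i, i.e. phenotypes O, A.

O, A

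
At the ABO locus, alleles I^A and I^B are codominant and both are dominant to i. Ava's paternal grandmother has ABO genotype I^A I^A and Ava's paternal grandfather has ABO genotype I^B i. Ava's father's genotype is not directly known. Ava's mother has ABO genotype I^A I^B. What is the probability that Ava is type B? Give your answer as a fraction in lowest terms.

Ava's father's ABO genotype from I^A I^A × I^B i: 1/2 I^A I^B, 1/2 I^A i.
Crossing each possibility with the mother I^A I^B and summing P(type B): 1/2·1/4 + 1/2·1/4 = 1/4.

1/4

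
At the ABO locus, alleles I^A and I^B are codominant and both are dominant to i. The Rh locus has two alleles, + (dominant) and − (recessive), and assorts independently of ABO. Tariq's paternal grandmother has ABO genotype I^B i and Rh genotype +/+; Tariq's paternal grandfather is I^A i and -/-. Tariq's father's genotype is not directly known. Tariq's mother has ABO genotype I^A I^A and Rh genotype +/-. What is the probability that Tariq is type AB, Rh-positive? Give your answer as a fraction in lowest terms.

Tariq's father's ABO genotype from I^B i × I^A i: 1/4 I^A I^B, 1/4 I^A i, 1/4 I^B i, 1/4 i i.
Crossing each possibility with the mother I^A I^A and summing P(type AB): 1/4·1/2 + 1/4·0 + 1/4·1/2 + 1/4·0 = 1/4.
Similarly for Rh via the father's Rh distribution: P(Rh+) = 3/4.
Independent loci: 1/4 × 3/4 = 3/16.

3/16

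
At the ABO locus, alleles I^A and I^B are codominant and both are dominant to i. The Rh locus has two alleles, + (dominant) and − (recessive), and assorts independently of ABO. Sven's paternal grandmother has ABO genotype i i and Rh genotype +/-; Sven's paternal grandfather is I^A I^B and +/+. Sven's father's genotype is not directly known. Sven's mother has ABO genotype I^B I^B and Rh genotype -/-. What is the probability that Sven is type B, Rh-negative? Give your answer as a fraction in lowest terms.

3/16

Sven's father's ABO genotype from i i × I^A I^B: 1/2 I^A i, 1/2 I^B i.
Crossing each possibility with the mother I^B I^B and summing P(type B): 1/2·1/2 + 1/2·1 = 3/4.
Similarly for Rh via the father's Rh distribution: P(Rh-) = 1/4.
Independent loci: 3/4 × 1/4 = 3/16.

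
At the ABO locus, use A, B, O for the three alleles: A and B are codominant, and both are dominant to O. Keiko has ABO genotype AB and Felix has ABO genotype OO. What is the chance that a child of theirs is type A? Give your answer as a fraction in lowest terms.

1/2

ABO cross AB × OO → offspring phenotypes: 1/2 A, 1/2 B.
So P(type A) = 1/2.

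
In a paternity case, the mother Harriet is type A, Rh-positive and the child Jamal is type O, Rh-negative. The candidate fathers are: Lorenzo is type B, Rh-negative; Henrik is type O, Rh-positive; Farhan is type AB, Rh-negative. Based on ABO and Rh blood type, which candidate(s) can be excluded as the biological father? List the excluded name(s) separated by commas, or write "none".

A candidate is excluded only if no genotype consistent with his phenotype could produce a type O, Rh-negative child with a type A, Rh-positive mother.
Farhan (type AB, Rh-): no genotype consistent with that phenotype can produce a type-O Rh- child with a type-A mother.

Farhan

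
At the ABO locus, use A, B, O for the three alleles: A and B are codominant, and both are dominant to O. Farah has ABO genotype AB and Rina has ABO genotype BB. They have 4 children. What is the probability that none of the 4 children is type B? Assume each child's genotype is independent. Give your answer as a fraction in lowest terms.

ABO cross AB × BB → 1/2 B, 1/2 AB.
So P(type B) = 1/2 per child.
P(not type B) = 1/2 for one child; (1/2)^4 = 1/16.

1/16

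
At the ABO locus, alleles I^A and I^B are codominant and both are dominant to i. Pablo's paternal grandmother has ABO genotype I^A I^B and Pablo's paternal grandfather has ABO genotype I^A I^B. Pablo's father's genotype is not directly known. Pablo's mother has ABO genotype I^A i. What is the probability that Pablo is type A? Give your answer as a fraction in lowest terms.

Pablo's father's ABO genotype from I^A I^B × I^A I^B: 1/4 I^A I^A, 1/2 I^A I^B, 1/4 I^B I^B.
Crossing each possibility with the mother I^A i and summing P(type A): 1/4·1 + 1/2·1/2 + 1/4·0 = 1/2.

1/2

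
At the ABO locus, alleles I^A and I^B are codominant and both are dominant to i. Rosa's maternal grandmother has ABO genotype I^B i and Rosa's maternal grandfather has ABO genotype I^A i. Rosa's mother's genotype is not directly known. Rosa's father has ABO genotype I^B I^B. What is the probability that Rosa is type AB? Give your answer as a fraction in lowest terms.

Rosa's mother's ABO genotype from I^B i × I^A i: 1/4 I^A I^B, 1/4 I^A i, 1/4 I^B i, 1/4 i i.
Crossing each possibility with the father I^B I^B and summing P(type AB): 1/4·1/2 + 1/4·1/2 + 1/4·0 + 1/4·0 = 1/4.

1/4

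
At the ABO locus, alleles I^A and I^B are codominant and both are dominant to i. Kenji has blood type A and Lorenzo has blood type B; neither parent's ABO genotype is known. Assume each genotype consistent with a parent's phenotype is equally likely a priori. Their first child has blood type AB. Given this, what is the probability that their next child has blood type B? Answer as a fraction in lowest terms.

5/36

Possible genotypes: Kenji ∈ {I^A I^A, I^A i}; Lorenzo ∈ {I^B I^B, I^B i}.
Weight each parental genotype pair by prior × P(type-AB child):
  I^A I^A × I^B I^B: posterior weight 4/9; P(next child type B) = 0.
  I^A I^A × I^B i: posterior weight 2/9; P(next child type B) = 0.
  I^A i × I^B I^B: posterior weight 2/9; P(next child type B) = 1/2.
  I^A i × I^B i: posterior weight 1/9; P(next child type B) = 1/4.
Weighted sum = 5/36.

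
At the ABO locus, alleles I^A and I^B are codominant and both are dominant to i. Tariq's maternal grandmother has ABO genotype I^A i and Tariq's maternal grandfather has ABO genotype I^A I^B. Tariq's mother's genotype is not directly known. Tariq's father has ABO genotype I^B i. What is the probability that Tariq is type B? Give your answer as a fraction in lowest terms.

3/8

Tariq's mother's ABO genotype from I^A i × I^A I^B: 1/4 I^A I^A, 1/4 I^A I^B, 1/4 I^A i, 1/4 I^B i.
Crossing each possibility with the father I^B i and summing P(type B): 1/4·0 + 1/4·1/2 + 1/4·1/4 + 1/4·3/4 = 3/8.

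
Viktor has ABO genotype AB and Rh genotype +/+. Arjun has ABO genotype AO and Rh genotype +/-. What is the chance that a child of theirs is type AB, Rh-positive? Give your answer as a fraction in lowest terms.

1/4

ABO cross AB × AO → offspring phenotypes: 1/2 A, 1/4 B, 1/4 AB.
Rh cross +/+ × +/- → 1 Rh+.
Independent loci: P(type AB, Rh-positive) = 1/4 × 1 = 1/4.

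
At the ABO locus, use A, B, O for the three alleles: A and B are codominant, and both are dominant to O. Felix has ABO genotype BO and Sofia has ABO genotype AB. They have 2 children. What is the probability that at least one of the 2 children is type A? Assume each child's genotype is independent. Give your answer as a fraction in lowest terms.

ABO cross BO × AB → 1/4 A, 1/2 B, 1/4 AB.
So P(type A) = 1/4 per child.
P(none) = (3/4)^2 = 9/16; P(at least one) = 1 − 9/16 = 7/16.

7/16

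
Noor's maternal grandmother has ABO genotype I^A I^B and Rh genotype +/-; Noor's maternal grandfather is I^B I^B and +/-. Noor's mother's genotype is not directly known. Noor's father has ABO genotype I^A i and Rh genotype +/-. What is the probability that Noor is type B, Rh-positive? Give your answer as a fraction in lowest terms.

9/32

Noor's mother's ABO genotype from I^A I^B × I^B I^B: 1/2 I^A I^B, 1/2 I^B I^B.
Crossing each possibility with the father I^A i and summing P(type B): 1/2·1/4 + 1/2·1/2 = 3/8.
Similarly for Rh via the mother's Rh distribution: P(Rh+) = 3/4.
Independent loci: 3/8 × 3/4 = 9/32.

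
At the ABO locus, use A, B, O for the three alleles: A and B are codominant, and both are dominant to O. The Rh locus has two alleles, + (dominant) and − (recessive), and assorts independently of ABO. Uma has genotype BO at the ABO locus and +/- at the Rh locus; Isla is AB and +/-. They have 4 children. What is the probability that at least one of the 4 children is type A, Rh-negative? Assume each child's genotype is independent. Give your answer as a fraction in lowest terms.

ABO cross BO × AB → 1/4 A, 1/2 B, 1/4 AB.
Rh cross +/- × +/- → 3/4 Rh+, 1/4 Rh-; so P(type A, Rh-negative) = 1/4 × 1/4 = 1/16 per child.
P(none) = (15/16)^4 = 50625/65536; P(at least one) = 1 − 50625/65536 = 14911/65536.

14911/65536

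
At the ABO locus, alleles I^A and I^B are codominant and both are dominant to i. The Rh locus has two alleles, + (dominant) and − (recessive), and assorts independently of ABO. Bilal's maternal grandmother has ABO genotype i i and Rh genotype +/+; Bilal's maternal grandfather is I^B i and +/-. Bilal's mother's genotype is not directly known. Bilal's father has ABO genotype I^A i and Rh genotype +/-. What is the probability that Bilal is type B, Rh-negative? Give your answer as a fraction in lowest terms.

1/64

Bilal's mother's ABO genotype from i i × I^B i: 1/2 I^B i, 1/2 i i.
Crossing each possibility with the father I^A i and summing P(type B): 1/2·1/4 + 1/2·0 = 1/8.
Similarly for Rh via the mother's Rh distribution: P(Rh-) = 1/8.
Independent loci: 1/8 × 1/8 = 1/64.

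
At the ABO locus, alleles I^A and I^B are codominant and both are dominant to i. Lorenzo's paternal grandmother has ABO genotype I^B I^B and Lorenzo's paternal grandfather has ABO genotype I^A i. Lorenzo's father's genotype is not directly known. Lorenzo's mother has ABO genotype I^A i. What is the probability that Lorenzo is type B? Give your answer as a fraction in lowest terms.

Lorenzo's father's ABO genotype from I^B I^B × I^A i: 1/2 I^A I^B, 1/2 I^B i.
Crossing each possibility with the mother I^A i and summing P(type B): 1/2·1/4 + 1/2·1/4 = 1/4.

1/4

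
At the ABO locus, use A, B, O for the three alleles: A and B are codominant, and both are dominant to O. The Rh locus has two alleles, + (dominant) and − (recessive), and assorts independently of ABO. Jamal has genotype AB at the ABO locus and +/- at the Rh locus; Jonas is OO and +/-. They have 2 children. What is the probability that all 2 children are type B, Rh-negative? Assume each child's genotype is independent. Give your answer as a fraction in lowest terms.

ABO cross AB × OO → 1/2 A, 1/2 B.
Rh cross +/- × +/- → 3/4 Rh+, 1/4 Rh-; so P(type B, Rh-negative) = 1/2 × 1/4 = 1/8 per child.
All 2 independent: (1/8)^2 = 1/64.

1/64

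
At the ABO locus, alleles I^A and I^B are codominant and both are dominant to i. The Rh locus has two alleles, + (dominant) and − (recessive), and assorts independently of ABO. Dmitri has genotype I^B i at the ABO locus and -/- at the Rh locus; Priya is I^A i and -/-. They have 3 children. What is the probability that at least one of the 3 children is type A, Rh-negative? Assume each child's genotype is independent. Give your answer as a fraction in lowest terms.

37/64

ABO cross I^B i × I^A i → 1/4 O, 1/4 A, 1/4 B, 1/4 AB.
Rh cross -/- × -/- → 1 Rh-; so P(type A, Rh-negative) = 1/4 × 1 = 1/4 per child.
P(none) = (3/4)^3 = 27/64; P(at least one) = 1 − 27/64 = 37/64.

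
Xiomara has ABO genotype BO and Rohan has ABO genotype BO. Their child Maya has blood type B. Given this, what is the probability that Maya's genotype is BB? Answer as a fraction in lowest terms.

1/3

Cross BO × BO → 1/4 BB, 1/2 BO, 1/4 OO.
Type-B genotypes among offspring: BB (1/4), BO (1/2); total 3/4.
P(BB | type B) = (1/4) / (3/4) = 1/3.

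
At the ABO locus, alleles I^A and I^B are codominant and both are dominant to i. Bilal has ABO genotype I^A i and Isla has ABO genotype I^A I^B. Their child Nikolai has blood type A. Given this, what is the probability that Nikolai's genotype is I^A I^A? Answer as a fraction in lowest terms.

1/2

Cross I^A i × I^A I^B → 1/4 I^A I^A, 1/4 I^A I^B, 1/4 I^A i, 1/4 I^B i.
Type-A genotypes among offspring: I^A I^A (1/4), I^A i (1/4); total 1/2.
P(I^A I^A | type A) = (1/4) / (1/2) = 1/2.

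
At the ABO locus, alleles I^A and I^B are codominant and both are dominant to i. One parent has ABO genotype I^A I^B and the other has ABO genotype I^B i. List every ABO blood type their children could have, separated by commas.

A, B, AB

Gametes from I^A I^B × I^B i give offspring ABO genotypes I^A I^B, I^A i, I^B I^B, I^B i, i.e. phenotypes A, B, AB.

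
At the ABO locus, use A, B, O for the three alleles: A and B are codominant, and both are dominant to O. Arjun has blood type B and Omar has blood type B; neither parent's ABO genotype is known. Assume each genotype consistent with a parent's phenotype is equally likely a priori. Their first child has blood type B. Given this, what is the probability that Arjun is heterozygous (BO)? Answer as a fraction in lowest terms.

Possible genotypes: Arjun ∈ {BB, BO}; Omar ∈ {BB, BO}.
Weight each parental genotype pair by prior × P(type-B child):
  BB × BB: posterior weight 4/15.
  BB × BO: posterior weight 4/15.
  BO × BB: posterior weight 4/15.
  BO × BO: posterior weight 1/5.
Sum the posterior weight over pairs where Arjun is BO: 7/15.

7/15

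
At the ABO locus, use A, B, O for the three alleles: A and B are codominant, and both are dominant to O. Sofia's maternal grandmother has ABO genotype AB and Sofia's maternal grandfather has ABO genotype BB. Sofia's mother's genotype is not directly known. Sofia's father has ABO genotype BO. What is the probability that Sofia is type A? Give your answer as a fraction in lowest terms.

1/8

Sofia's mother's ABO genotype from AB × BB: 1/2 AB, 1/2 BB.
Crossing each possibility with the father BO and summing P(type A): 1/2·1/4 + 1/2·0 = 1/8.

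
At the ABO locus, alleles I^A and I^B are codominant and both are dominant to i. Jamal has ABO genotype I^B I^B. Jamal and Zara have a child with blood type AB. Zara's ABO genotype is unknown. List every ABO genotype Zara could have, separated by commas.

I^A I^A, I^A I^B, I^A i

For each candidate genotype of Zara, check whether crossing it with I^B I^B can produce every observed child phenotype.
  I^A I^A → possible child types {AB} ✓
  I^A I^B → possible child types {B, AB} ✓
  I^A i → possible child types {B, AB} ✓
  I^B I^B → possible child types {B} ✗
  I^B i → possible child types {B} ✗
  i i → possible child types {B} ✗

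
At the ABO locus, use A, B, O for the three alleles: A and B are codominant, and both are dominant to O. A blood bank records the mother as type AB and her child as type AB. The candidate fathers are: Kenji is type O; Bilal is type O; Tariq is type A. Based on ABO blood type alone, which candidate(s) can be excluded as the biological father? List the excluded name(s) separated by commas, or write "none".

A candidate is excluded only if no genotype consistent with his phenotype could produce a type AB child with a type AB mother.
Kenji (type O): no genotype consistent with that phenotype can produce a type-AB child with a type-AB mother.
Bilal (type O): no genotype consistent with that phenotype can produce a type-AB child with a type-AB mother.

Kenji, Bilal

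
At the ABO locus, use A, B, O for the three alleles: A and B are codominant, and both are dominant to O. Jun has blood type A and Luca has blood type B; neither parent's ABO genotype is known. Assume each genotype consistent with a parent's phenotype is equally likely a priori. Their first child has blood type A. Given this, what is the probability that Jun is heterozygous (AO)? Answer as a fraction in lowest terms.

Possible genotypes: Jun ∈ {AA, AO}; Luca ∈ {BB, BO}.
Weight each parental genotype pair by prior × P(type-A child):
  AA × BO: posterior weight 2/3.
  AO × BO: posterior weight 1/3.
Sum the posterior weight over pairs where Jun is AO: 1/3.

1/3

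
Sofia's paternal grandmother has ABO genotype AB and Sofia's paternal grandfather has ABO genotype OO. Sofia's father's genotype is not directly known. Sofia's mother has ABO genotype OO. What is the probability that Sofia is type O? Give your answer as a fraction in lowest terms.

1/2

Sofia's father's ABO genotype from AB × OO: 1/2 AO, 1/2 BO.
Crossing each possibility with the mother OO and summing P(type O): 1/2·1/2 + 1/2·1/2 = 1/2.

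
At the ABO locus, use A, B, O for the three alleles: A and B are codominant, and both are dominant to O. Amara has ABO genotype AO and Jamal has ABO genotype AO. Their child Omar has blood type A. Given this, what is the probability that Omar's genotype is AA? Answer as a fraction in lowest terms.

Cross AO × AO → 1/4 AA, 1/2 AO, 1/4 OO.
Type-A genotypes among offspring: AA (1/4), AO (1/2); total 3/4.
P(AA | type A) = (1/4) / (3/4) = 1/3.

1/3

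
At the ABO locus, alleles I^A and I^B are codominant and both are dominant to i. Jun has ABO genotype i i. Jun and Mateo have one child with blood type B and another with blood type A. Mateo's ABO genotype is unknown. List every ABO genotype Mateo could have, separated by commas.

For each candidate genotype of Mateo, check whether crossing it with i i can produce every observed child phenotype.
  I^A I^A → possible child types {A} ✗
  I^A I^B → possible child types {A, B} ✓
  I^A i → possible child types {O, A} ✗
  I^B I^B → possible child types {B} ✗
  I^B i → possible child types {O, B} ✗
  i i → possible child types {O} ✗

I^A I^B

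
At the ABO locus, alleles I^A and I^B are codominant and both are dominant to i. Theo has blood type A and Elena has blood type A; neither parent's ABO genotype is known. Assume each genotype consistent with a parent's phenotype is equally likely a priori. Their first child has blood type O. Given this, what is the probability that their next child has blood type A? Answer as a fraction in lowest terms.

Possible genotypes: Theo ∈ {I^A I^A, I^A i}; Elena ∈ {I^A I^A, I^A i}.
Weight each parental genotype pair by prior × P(type-O child):
  I^A i × I^A i: posterior weight 1; P(next child type A) = 3/4.
Weighted sum = 3/4.

3/4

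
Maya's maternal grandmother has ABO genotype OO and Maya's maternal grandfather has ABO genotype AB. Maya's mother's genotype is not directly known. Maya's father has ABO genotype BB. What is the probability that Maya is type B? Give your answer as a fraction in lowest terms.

3/4

Maya's mother's ABO genotype from OO × AB: 1/2 AO, 1/2 BO.
Crossing each possibility with the father BB and summing P(type B): 1/2·1/2 + 1/2·1 = 3/4.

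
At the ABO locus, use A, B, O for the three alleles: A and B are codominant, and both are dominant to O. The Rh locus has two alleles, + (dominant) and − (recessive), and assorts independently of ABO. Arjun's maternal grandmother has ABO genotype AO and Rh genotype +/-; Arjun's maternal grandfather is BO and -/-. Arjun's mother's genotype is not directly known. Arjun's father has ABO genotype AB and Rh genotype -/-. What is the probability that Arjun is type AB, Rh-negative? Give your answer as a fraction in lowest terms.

3/16

Arjun's mother's ABO genotype from AO × BO: 1/4 AB, 1/4 AO, 1/4 BO, 1/4 OO.
Crossing each possibility with the father AB and summing P(type AB): 1/4·1/2 + 1/4·1/4 + 1/4·1/4 + 1/4·0 = 1/4.
Similarly for Rh via the mother's Rh distribution: P(Rh-) = 3/4.
Independent loci: 1/4 × 3/4 = 3/16.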